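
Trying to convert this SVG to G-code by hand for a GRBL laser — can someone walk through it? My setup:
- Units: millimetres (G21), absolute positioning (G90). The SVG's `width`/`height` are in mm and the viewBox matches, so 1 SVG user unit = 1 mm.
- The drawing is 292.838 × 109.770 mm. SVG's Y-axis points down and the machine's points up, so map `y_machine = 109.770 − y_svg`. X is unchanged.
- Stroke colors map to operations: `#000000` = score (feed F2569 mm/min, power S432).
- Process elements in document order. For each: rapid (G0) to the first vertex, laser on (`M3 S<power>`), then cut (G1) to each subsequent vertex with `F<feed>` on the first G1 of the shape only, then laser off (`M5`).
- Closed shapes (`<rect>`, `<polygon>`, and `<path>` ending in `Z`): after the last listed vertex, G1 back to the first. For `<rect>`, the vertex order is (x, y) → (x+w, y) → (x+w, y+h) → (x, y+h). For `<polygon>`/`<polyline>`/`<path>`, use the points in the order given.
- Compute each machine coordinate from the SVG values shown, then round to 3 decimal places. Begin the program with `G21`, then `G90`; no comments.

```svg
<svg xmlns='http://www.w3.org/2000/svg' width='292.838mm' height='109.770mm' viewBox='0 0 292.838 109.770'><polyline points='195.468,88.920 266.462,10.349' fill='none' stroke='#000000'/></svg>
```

1 u = 1 mm; y_m = 109.770 − y.

[1] `<polyline>` line segment, #000000→score S432 F2569: (195.468,20.850) → (266.462,99.421)

G21
G90
G0 X195.468 Y20.850
M3 S432
G1 X266.462 Y99.421 F2569
M5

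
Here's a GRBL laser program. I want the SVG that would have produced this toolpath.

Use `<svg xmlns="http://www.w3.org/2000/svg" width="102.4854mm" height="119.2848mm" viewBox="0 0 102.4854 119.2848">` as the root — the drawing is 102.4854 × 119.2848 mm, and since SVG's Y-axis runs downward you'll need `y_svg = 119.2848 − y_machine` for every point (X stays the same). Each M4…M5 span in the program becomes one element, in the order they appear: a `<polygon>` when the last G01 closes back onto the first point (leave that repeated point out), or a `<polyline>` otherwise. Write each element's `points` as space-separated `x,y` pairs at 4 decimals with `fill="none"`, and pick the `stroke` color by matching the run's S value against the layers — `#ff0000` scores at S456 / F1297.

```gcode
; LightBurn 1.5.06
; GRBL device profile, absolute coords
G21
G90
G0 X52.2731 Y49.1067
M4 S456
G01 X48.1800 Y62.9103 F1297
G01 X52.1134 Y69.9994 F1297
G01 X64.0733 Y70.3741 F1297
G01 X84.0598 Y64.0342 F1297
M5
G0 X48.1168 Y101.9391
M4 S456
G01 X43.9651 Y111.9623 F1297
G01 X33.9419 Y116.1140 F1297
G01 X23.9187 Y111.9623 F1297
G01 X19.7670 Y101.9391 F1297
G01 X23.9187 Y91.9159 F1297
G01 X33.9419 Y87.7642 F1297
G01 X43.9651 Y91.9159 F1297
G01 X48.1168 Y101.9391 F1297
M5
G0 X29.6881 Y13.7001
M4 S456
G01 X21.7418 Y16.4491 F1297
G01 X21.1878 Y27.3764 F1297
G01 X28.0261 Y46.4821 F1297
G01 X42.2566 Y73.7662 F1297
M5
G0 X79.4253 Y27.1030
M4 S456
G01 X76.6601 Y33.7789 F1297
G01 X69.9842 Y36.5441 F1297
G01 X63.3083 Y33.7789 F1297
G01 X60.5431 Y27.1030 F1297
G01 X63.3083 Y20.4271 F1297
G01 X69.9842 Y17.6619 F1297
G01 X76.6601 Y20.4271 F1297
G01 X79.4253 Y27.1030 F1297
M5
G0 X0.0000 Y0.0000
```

Each laser-on run becomes one SVG element. Flip Y back into SVG space with y_svg = 119.2848 − y_machine. Every run uses S456, so all elements get stroke `#ff0000` (score).

Run 1: The run is open, so emit a `<polyline>` with points (Y-flipped): 52.2731,70.1781 48.1800,56.3745 52.1134,49.2854 64.0733,48.9107 84.0598,55.2506.

Run 2: The run returns to its start, so emit a `<polygon>` with points (Y-flipped): 48.1168,17.3457 43.9651,7.3225 33.9419,3.1708 23.9187,7.3225 19.7670,17.3457 23.9187,27.3689 33.9419,31.5206 43.9651,27.3689.

Run 3: The run is open, so emit a `<polyline>` with points (Y-flipped): 29.6881,105.5847 21.7418,102.8357 21.1878,91.9084 28.0261,72.8027 42.2566,45.5186.

Run 4: The run returns to its start, so emit a `<polygon>` with points (Y-flipped): 79.4253,92.1818 76.6601,85.5059 69.9842,82.7407 63.3083,85.5059 60.5431,92.1818 63.3083,98.8577 69.9842,101.6229 76.6601,98.8577.

<svg xmlns="http://www.w3.org/2000/svg" width="102.4854mm" height="119.2848mm" viewBox="0 0 102.4854 119.2848">
  <polyline points="52.2731,70.1781 48.1800,56.3745 52.1134,49.2854 64.0733,48.9107 84.0598,55.2506" fill="none" stroke="#ff0000"/>
  <polygon points="48.1168,17.3457 43.9651,7.3225 33.9419,3.1708 23.9187,7.3225 19.7670,17.3457 23.9187,27.3689 33.9419,31.5206 43.9651,27.3689" fill="none" stroke="#ff0000"/>
  <polyline points="29.6881,105.5847 21.7418,102.8357 21.1878,91.9084 28.0261,72.8027 42.2566,45.5186" fill="none" stroke="#ff0000"/>
  <polygon points="79.4253,92.1818 76.6601,85.5059 69.9842,82.7407 63.3083,85.5059 60.5431,92.1818 63.3083,98.8577 69.9842,101.6229 76.6601,98.8577" fill="none" stroke="#ff0000"/>
</svg>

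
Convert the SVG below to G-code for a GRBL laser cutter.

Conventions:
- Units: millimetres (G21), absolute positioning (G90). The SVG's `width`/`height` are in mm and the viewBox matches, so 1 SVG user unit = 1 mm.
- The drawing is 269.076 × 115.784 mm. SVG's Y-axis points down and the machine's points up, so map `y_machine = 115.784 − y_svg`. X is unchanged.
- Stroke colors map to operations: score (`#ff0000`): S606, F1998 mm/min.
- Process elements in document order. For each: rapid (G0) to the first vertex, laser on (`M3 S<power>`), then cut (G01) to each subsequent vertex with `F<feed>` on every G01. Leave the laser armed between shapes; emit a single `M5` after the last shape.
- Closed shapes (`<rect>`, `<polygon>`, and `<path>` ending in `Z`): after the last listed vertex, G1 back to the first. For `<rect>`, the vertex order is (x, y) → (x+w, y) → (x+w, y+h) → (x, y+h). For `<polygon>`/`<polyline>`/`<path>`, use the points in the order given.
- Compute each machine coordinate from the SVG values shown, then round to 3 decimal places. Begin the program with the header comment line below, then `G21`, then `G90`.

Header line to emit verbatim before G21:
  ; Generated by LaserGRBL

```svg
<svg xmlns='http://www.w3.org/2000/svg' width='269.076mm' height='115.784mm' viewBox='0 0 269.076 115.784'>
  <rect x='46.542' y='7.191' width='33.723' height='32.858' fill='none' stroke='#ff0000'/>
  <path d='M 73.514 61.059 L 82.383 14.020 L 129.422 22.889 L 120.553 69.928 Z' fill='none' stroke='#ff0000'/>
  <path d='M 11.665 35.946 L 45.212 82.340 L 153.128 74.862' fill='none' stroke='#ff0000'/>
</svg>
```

viewBox `0 0 269.076 115.784` with mm width/height → 1 unit = 1 mm. Flip: y_m = 115.784 − y_svg.

**Shape 1** — `<rect>` rectangle, stroke `#ff0000` → score (S606, F1998). Machine vertices: (46.542,108.593) → (80.265,108.593) → (80.265,75.735) → (46.542,75.735) → (46.542,108.593). Closed: final G1 returns to the first vertex.

**Shape 2** — `<path>` regular polygon, stroke `#ff0000` → score (S606, F1998). Machine vertices: (73.514,54.725) → (82.383,101.764) → (129.422,92.895) → (120.553,45.856) → (73.514,54.725). Closed: final G1 returns to the first vertex.

**Shape 3** — `<path>` open polyline, stroke `#ff0000` → score (S606, F1998). Machine vertices: (11.665,79.838) → (45.212,33.444) → (153.128,40.922). Open path.

; Generated by LaserGRBL
G21
G90
G0 X46.542 Y108.593
M3 S606
G01 X80.265 Y108.593 F1998
G01 X80.265 Y75.735 F1998
G01 X46.542 Y75.735 F1998
G01 X46.542 Y108.593 F1998
G0 X73.514 Y54.725
M3 S606
G01 X82.383 Y101.764 F1998
G01 X129.422 Y92.895 F1998
G01 X120.553 Y45.856 F1998
G01 X73.514 Y54.725 F1998
G0 X11.665 Y79.838
M3 S606
G01 X45.212 Y33.444 F1998
G01 X153.128 Y40.922 F1998
M5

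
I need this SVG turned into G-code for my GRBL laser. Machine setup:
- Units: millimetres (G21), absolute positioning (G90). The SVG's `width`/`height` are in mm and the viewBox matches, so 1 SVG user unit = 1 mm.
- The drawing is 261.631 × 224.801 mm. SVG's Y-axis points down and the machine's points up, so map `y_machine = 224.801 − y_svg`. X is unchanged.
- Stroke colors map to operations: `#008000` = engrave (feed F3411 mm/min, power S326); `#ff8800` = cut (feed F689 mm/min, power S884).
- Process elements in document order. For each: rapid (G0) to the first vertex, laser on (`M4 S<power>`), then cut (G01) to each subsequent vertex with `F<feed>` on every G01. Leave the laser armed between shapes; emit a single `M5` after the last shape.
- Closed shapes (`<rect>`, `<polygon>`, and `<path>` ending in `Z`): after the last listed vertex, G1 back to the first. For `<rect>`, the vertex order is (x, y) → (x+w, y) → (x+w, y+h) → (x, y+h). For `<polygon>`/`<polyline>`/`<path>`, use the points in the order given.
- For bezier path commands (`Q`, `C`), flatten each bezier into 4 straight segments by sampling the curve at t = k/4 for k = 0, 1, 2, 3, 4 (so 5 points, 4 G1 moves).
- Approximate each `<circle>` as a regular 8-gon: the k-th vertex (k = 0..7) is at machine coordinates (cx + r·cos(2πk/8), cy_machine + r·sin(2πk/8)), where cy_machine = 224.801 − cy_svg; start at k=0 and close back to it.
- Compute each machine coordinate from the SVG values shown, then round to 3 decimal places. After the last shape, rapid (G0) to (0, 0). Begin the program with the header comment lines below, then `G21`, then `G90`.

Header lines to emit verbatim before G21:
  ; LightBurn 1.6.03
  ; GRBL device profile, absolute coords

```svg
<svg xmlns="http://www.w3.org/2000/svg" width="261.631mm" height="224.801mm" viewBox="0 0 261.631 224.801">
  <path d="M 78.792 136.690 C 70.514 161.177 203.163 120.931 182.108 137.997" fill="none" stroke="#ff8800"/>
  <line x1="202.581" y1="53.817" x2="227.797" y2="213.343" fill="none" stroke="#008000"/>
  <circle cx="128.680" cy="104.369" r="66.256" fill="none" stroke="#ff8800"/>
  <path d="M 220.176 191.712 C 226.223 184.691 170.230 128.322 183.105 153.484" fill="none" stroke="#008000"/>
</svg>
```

; LightBurn 1.6.03
; GRBL device profile, absolute coords
G21
G90
G0 X78.792 Y88.111
M4 S884
G01 X94.404 Y79.976 F689
G01 X135.241 Y84.675 F689
G01 X173.683 Y90.764 F689
G01 X182.108 Y86.804 F689
G0 X202.581 Y170.984
M4 S326
G01 X227.797 Y11.458 F3411
G0 X194.936 Y120.432
M4 S884
G01 X175.530 Y167.282 F689
G01 X128.680 Y186.688 F689
G01 X81.830 Y167.282 F689
G01 X62.424 Y120.432 F689
G01 X81.830 Y73.582 F689
G01 X128.680 Y54.176 F689
G01 X175.530 Y73.582 F689
G01 X194.936 Y120.432 F689
G0 X220.176 Y33.089
M4 S326
G01 X215.124 Y45.563 F3411
G01 X199.080 Y64.272 F3411
G01 X184.316 Y76.946 F3411
G01 X183.105 Y71.317 F3411
M5
G0 X0.000 Y0.000

Since the viewBox matches the mm dimensions, user units are millimetres directly. The only transform is the Y-flip y_m = 224.801 − y_svg.

Shape 1 is a cubic bezier drawn with `<path>`. Its stroke #ff8800 means cut at S884, F689. After flipping Y the toolpath is (78.792,88.111) → (94.404,79.976) → (135.241,84.675) → (173.683,90.764) → (182.108,86.804).

Shape 2 is a line segment drawn with `<line>`. Its stroke #008000 means engrave at S326, F3411. After flipping Y the toolpath is (202.581,170.984) → (227.797,11.458).

Shape 3 is a circle drawn with `<circle>`. Its stroke #ff8800 means cut at S884, F689. After flipping Y the toolpath is (194.936,120.432) → (175.530,167.282) → (128.680,186.688) → (81.830,167.282) → (62.424,120.432) → (81.830,73.582) → (128.680,54.176) → (175.530,73.582) → (194.936,120.432), returning to the start.

Shape 4 is a cubic bezier drawn with `<path>`. Its stroke #008000 means engrave at S326, F3411. After flipping Y the toolpath is (220.176,33.089) → (215.124,45.563) → (199.080,64.272) → (184.316,76.946) → (183.105,71.317).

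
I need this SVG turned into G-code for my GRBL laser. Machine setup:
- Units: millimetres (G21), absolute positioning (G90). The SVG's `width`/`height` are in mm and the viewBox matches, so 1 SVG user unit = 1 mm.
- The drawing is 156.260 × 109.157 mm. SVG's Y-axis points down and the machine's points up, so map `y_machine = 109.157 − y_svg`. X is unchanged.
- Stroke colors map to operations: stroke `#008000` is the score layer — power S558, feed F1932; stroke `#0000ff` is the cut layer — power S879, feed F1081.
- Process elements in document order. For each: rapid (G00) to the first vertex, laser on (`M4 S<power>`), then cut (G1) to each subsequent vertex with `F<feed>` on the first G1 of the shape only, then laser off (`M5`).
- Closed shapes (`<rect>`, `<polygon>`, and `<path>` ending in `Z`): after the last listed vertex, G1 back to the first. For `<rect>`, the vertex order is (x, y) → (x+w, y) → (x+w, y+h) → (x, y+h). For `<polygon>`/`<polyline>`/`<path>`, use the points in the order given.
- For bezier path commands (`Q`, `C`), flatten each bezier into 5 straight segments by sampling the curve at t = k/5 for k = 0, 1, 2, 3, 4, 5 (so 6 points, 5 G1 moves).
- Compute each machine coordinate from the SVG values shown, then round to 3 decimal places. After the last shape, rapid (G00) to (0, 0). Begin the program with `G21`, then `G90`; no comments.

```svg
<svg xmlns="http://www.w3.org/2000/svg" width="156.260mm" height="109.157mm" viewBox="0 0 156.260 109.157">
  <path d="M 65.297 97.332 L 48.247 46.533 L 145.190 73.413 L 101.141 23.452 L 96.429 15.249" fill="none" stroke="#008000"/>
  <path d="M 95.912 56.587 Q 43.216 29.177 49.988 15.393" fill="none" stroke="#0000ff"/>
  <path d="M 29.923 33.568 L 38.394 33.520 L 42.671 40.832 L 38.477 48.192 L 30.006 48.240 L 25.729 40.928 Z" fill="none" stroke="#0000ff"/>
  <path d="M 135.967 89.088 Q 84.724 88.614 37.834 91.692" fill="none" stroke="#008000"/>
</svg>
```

G21
G90
G00 X65.297 Y11.825
M4 S558
G1 X48.247 Y62.624 F1932
G1 X145.190 Y35.744
G1 X101.141 Y85.705
G1 X96.429 Y93.908
M5
G00 X95.912 Y52.570
M4 S879
G1 X77.212 Y62.989 F1081
G1 X63.270 Y72.318
G1 X54.085 Y80.557
G1 X49.658 Y87.705
G1 X49.988 Y93.764
M5
G00 X29.923 Y75.589
M4 S879
G1 X38.394 Y75.637 F1081
G1 X42.671 Y68.325
G1 X38.477 Y60.965
G1 X30.006 Y60.917
G1 X25.729 Y68.229
G1 X29.923 Y75.589
M5
G00 X135.967 Y20.069
M4 S558
G1 X115.644 Y20.117 F1932
G1 X95.669 Y19.880
G1 X76.042 Y19.359
G1 X56.764 Y18.554
G1 X37.834 Y17.465
M5
G00 X0.000 Y0.000

Since the viewBox matches the mm dimensions, user units are millimetres directly. The only transform is the Y-flip y_m = 109.157 − y_svg.

Shape 1 is a open polyline drawn with `<path>`. Its stroke #008000 means score at S558, F1932. After flipping Y the toolpath is (65.297,11.825) → (48.247,62.624) → (145.190,35.744) → (101.141,85.705) → (96.429,93.908).

Shape 2 is a quadratic bezier drawn with `<path>`. Its stroke #0000ff means cut at S879, F1081. After flipping Y the toolpath is (95.912,52.570) → (77.212,62.989) → (63.270,72.318) → (54.085,80.557) → (49.658,87.705) → (49.988,93.764).

Shape 3 is a regular polygon drawn with `<path>`. Its stroke #0000ff means cut at S879, F1081. After flipping Y the toolpath is (29.923,75.589) → (38.394,75.637) → (42.671,68.325) → (38.477,60.965) → (30.006,60.917) → (25.729,68.229) → (29.923,75.589), returning to the start.

Shape 4 is a quadratic bezier drawn with `<path>`. Its stroke #008000 means score at S558, F1932. After flipping Y the toolpath is (135.967,20.069) → (115.644,20.117) → (95.669,19.880) → (76.042,19.359) → (56.764,18.554) → (37.834,17.465).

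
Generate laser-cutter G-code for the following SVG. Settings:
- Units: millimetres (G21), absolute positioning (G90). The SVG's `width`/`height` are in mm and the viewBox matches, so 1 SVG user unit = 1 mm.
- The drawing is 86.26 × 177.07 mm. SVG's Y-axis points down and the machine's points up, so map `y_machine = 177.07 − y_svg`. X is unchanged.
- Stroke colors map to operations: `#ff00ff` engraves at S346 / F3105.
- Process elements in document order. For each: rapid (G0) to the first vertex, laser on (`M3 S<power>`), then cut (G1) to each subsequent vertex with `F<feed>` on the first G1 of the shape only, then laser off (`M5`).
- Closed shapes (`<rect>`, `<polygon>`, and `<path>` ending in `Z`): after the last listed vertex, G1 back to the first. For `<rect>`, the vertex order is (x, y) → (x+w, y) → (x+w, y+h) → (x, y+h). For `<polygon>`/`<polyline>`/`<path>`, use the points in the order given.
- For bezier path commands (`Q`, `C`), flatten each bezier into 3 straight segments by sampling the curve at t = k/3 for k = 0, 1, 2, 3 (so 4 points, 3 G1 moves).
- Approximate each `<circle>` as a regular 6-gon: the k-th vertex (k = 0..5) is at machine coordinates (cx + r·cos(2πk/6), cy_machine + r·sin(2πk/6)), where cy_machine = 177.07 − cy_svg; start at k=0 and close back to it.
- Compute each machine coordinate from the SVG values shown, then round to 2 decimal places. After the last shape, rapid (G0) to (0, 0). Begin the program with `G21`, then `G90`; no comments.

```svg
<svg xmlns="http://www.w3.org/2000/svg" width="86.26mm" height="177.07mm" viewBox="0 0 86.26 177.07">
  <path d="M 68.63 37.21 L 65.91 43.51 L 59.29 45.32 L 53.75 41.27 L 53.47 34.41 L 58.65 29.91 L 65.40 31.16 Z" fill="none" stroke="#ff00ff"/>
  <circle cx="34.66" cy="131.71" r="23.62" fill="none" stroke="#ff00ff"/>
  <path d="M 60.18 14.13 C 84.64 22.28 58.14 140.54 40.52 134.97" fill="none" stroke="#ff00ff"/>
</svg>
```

G21
G90
G0 X68.63 Y139.86
M3 S346
G1 X65.91 Y133.56 F3105
G1 X59.29 Y131.75
G1 X53.75 Y135.80
G1 X53.47 Y142.66
G1 X58.65 Y147.16
G1 X65.40 Y145.91
G1 X68.63 Y139.86
M5
G0 X58.28 Y45.36
M3 S346
G1 X46.47 Y65.82 F3105
G1 X22.85 Y65.82
G1 X11.04 Y45.36
G1 X22.85 Y24.90
G1 X46.47 Y24.90
G1 X58.28 Y45.36
M5
G0 X60.18 Y162.94
M3 S346
G1 X69.87 Y126.75 F3105
G1 X58.88 Y69.14
G1 X40.52 Y42.10
M5
G0 X0.00 Y0.00

viewBox `0 0 86.26 177.07` with mm width/height → 1 unit = 1 mm. Flip: y_m = 177.07 − y_svg.

**Shape 1** — `<path>` regular polygon, stroke `#ff00ff` → engrave (S346, F3105). Machine vertices: (68.63,139.86) → (65.91,133.56) → (59.29,131.75) → (53.75,135.80) → (53.47,142.66) → (58.65,147.16) → (65.40,145.91) → (68.63,139.86). Closed: final G1 returns to the first vertex.

**Shape 2** — `<circle>` circle, stroke `#ff00ff` → engrave (S346, F3105). Machine vertices: (58.28,45.36) → (46.47,65.82) → (22.85,65.82) → (11.04,45.36) → (22.85,24.90) → (46.47,24.90) → (58.28,45.36). Closed: final G1 returns to the first vertex.

**Shape 3** — `<path>` cubic bezier, stroke `#ff00ff` → engrave (S346, F3105). Control points (SVG): P0=(60.18,14.13), P1=(84.64,22.28), P2=(58.14,140.54), P3=(40.52,134.97); sampled at t=k/3. Machine vertices: (60.18,162.94) → (69.87,126.75) → (58.88,69.14) → (40.52,42.10). Open path.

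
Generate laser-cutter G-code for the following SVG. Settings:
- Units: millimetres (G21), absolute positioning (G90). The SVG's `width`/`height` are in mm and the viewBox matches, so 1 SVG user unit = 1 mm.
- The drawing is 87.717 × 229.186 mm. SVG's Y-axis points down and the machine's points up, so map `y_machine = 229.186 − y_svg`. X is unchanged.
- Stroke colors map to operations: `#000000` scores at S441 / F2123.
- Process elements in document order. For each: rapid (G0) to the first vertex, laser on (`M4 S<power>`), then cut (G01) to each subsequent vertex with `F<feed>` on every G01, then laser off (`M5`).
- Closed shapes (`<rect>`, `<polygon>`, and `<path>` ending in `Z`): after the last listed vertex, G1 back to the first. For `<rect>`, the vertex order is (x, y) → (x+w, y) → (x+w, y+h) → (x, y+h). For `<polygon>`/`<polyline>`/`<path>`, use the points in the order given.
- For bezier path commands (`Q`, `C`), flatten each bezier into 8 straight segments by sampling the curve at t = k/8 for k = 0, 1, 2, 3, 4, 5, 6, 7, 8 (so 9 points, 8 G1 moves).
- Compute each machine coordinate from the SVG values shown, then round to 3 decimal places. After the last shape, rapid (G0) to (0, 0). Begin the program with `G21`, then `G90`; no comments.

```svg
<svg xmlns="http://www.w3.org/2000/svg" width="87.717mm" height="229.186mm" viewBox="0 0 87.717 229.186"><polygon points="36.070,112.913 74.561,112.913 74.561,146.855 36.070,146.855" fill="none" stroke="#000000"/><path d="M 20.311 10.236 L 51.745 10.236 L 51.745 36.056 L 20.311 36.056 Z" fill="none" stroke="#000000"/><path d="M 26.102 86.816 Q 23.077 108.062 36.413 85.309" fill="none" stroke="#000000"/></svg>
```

1 u = 1 mm; y_m = 229.186 − y.

[1] `<polygon>` rectangle, #000000→score S441 F2123: (36.070,116.273) → (74.561,116.273) → (74.561,82.331) → (36.070,82.331) → (36.070,116.273) (closed)

[2] `<path>` rectangle, #000000→score S441 F2123: (20.311,218.950) → (51.745,218.950) → (51.745,193.130) → (20.311,193.130) → (20.311,218.950) (closed)

[3] `<path>` quadratic bezier, #000000→score S441 F2123: (26.102,142.370) → (25.601,137.746) → (25.612,134.497) → (26.134,132.623) → (27.167,132.124) → (28.712,133.000) → (30.768,135.250) → (33.335,138.876) → (36.413,143.877)

G21
G90
G0 X36.070 Y116.273
M4 S441
G01 X74.561 Y116.273 F2123
G01 X74.561 Y82.331 F2123
G01 X36.070 Y82.331 F2123
G01 X36.070 Y116.273 F2123
M5
G0 X20.311 Y218.950
M4 S441
G01 X51.745 Y218.950 F2123
G01 X51.745 Y193.130 F2123
G01 X20.311 Y193.130 F2123
G01 X20.311 Y218.950 F2123
M5
G0 X26.102 Y142.370
M4 S441
G01 X25.601 Y137.746 F2123
G01 X25.612 Y134.497 F2123
G01 X26.134 Y132.623 F2123
G01 X27.167 Y132.124 F2123
G01 X28.712 Y133.000 F2123
G01 X30.768 Y135.250 F2123
G01 X33.335 Y138.876 F2123
G01 X36.413 Y143.877 F2123
M5
G0 X0.000 Y0.000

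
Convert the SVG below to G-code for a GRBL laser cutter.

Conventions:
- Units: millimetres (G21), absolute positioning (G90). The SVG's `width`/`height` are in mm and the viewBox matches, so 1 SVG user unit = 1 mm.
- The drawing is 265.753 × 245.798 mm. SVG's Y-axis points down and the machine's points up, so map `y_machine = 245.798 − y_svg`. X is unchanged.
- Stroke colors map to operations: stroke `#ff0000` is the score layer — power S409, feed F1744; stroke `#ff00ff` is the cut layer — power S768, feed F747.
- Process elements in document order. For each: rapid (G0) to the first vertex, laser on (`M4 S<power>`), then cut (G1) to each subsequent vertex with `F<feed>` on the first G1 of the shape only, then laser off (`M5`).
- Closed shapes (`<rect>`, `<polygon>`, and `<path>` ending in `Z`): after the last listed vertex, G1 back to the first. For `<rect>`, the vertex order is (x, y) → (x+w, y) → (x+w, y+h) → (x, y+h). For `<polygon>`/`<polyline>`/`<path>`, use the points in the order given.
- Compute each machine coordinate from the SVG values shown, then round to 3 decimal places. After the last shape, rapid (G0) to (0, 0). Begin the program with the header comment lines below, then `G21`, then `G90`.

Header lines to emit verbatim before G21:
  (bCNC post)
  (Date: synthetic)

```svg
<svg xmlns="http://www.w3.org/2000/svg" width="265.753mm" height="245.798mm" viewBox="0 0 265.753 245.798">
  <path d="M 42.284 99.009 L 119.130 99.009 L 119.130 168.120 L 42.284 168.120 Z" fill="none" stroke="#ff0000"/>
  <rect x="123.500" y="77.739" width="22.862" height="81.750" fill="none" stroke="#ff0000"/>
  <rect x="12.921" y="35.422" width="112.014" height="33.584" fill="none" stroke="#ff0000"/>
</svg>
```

viewBox `0 0 265.753 245.798` with mm width/height → 1 unit = 1 mm. Flip: y_m = 245.798 − y_svg.

**Shape 1** — `<path>` rectangle, stroke `#ff0000` → score (S409, F1744). Machine vertices: (42.284,146.789) → (119.130,146.789) → (119.130,77.678) → (42.284,77.678) → (42.284,146.789). Closed: final G1 returns to the first vertex.

**Shape 2** — `<rect>` rectangle, stroke `#ff0000` → score (S409, F1744). Machine vertices: (123.500,168.059) → (146.362,168.059) → (146.362,86.309) → (123.500,86.309) → (123.500,168.059). Closed: final G1 returns to the first vertex.

**Shape 3** — `<rect>` rectangle, stroke `#ff0000` → score (S409, F1744). Machine vertices: (12.921,210.376) → (124.935,210.376) → (124.935,176.792) → (12.921,176.792) → (12.921,210.376). Closed: final G1 returns to the first vertex.

(bCNC post)
(Date: synthetic)
G21
G90
G0 X42.284 Y146.789
M4 S409
G1 X119.130 Y146.789 F1744
G1 X119.130 Y77.678
G1 X42.284 Y77.678
G1 X42.284 Y146.789
M5
G0 X123.500 Y168.059
M4 S409
G1 X146.362 Y168.059 F1744
G1 X146.362 Y86.309
G1 X123.500 Y86.309
G1 X123.500 Y168.059
M5
G0 X12.921 Y210.376
M4 S409
G1 X124.935 Y210.376 F1744
G1 X124.935 Y176.792
G1 X12.921 Y176.792
G1 X12.921 Y210.376
M5
G0 X0.000 Y0.000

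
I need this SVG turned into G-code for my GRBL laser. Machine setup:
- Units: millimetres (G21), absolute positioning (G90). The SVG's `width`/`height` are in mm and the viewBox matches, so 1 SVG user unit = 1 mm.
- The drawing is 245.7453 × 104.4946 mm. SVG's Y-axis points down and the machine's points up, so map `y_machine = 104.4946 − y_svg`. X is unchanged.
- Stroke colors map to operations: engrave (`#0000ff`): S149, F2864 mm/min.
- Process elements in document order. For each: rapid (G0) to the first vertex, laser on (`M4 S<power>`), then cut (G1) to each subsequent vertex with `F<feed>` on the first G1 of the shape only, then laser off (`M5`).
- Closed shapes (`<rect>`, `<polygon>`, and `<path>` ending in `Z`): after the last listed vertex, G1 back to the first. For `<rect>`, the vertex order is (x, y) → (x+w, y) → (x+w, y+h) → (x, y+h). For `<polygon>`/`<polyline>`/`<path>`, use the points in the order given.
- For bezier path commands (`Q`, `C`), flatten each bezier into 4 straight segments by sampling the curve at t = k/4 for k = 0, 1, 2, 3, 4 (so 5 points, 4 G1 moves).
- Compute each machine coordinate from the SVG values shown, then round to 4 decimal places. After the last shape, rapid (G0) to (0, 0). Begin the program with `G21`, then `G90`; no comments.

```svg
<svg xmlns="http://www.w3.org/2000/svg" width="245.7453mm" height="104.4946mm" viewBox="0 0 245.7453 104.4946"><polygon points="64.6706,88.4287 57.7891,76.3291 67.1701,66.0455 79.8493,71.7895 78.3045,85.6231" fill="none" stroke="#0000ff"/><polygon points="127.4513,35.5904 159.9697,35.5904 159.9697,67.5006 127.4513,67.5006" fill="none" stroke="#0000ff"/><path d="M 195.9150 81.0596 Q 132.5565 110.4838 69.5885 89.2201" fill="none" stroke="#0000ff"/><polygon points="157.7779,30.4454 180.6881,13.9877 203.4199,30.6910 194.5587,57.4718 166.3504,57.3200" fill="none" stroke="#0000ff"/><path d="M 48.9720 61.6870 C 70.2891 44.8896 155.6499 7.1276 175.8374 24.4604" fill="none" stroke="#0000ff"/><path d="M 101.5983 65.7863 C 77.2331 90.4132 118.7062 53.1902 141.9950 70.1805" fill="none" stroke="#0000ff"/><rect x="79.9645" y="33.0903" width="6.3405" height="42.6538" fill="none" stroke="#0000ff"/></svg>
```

1 u = 1 mm; y_m = 104.4946 − y.

[1] `<polygon>` regular polygon, #0000ff→engrave S149 F2864: (64.6706,16.0659) → (57.7891,28.1655) → (67.1701,38.4491) → (79.8493,32.7051) → (78.3045,18.8715) → (64.6706,16.0659) (closed)

[2] `<polygon>` rectangle, #0000ff→engrave S149 F2864: (127.4513,68.9042) → (159.9697,68.9042) → (159.9697,36.9940) → (127.4513,36.9940) → (127.4513,68.9042) (closed)

[3] `<path>` quadratic bezier, #0000ff→engrave S149 F2864: (195.9150,23.4350) → (164.2602,11.8909) → (132.6541,6.6828) → (101.0969,7.8106) → (69.5885,15.2745)

[4] `<polygon>` regular polygon, #0000ff→engrave S149 F2864: (157.7779,74.0492) → (180.6881,90.5069) → (203.4199,73.8036) → (194.5587,47.0228) → (166.3504,47.1746) → (157.7779,74.0492) (closed)

[5] `<path>` cubic bezier, #0000ff→engrave S149 F2864: (48.9720,42.8076) → (74.9490,58.1481) → (112.8283,74.2197) → (150.4958,83.8920) → (175.8374,80.0342)

[6] `<path>` cubic bezier, #0000ff→engrave S149 F2864: (101.5983,38.7083) → (94.3562,30.0215) → (103.9264,33.6475) → (122.4317,38.7053) → (141.9950,34.3141)

[7] `<rect>` rectangle, #0000ff→engrave S149 F2864: (79.9645,71.4043) → (86.3050,71.4043) → (86.3050,28.7505) → (79.9645,28.7505) → (79.9645,71.4043) (closed)

G21
G90
G0 X64.6706 Y16.0659
M4 S149
G1 X57.7891 Y28.1655 F2864
G1 X67.1701 Y38.4491
G1 X79.8493 Y32.7051
G1 X78.3045 Y18.8715
G1 X64.6706 Y16.0659
M5
G0 X127.4513 Y68.9042
M4 S149
G1 X159.9697 Y68.9042 F2864
G1 X159.9697 Y36.9940
G1 X127.4513 Y36.9940
G1 X127.4513 Y68.9042
M5
G0 X195.9150 Y23.4350
M4 S149
G1 X164.2602 Y11.8909 F2864
G1 X132.6541 Y6.6828
G1 X101.0969 Y7.8106
G1 X69.5885 Y15.2745
M5
G0 X157.7779 Y74.0492
M4 S149
G1 X180.6881 Y90.5069 F2864
G1 X203.4199 Y73.8036
G1 X194.5587 Y47.0228
G1 X166.3504 Y47.1746
G1 X157.7779 Y74.0492
M5
G0 X48.9720 Y42.8076
M4 S149
G1 X74.9490 Y58.1481 F2864
G1 X112.8283 Y74.2197
G1 X150.4958 Y83.8920
G1 X175.8374 Y80.0342
M5
G0 X101.5983 Y38.7083
M4 S149
G1 X94.3562 Y30.0215 F2864
G1 X103.9264 Y33.6475
G1 X122.4317 Y38.7053
G1 X141.9950 Y34.3141
M5
G0 X79.9645 Y71.4043
M4 S149
G1 X86.3050 Y71.4043 F2864
G1 X86.3050 Y28.7505
G1 X79.9645 Y28.7505
G1 X79.9645 Y71.4043
M5
G0 X0.0000 Y0.0000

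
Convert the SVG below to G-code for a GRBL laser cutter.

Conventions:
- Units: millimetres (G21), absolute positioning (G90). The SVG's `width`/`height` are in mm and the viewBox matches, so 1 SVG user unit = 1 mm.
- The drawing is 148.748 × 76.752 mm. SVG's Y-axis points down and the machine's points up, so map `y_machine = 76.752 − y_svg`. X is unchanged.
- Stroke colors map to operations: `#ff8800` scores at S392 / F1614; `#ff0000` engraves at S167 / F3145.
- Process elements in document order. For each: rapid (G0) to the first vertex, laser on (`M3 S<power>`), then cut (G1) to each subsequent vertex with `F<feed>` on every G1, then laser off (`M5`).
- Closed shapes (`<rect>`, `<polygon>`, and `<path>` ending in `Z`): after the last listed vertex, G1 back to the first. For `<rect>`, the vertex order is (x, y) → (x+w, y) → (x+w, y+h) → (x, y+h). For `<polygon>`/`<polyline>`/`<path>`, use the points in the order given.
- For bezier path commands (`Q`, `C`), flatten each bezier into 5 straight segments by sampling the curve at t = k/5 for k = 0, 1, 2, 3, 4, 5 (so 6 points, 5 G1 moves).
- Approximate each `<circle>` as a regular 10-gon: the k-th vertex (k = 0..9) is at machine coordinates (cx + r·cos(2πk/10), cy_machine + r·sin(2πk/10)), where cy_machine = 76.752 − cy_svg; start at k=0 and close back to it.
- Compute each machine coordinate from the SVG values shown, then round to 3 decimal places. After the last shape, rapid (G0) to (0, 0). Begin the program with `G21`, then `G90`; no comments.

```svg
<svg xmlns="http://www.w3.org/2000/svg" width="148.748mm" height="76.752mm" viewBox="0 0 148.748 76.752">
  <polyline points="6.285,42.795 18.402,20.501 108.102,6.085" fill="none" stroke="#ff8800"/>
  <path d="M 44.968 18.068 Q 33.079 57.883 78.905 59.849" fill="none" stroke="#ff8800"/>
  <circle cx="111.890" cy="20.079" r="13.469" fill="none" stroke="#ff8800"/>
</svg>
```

G21
G90
G0 X6.285 Y33.957
M3 S392
G1 X18.402 Y56.251 F1614
G1 X108.102 Y70.667 F1614
M5
G0 X44.968 Y58.684
M3 S392
G1 X42.521 Y44.272 F1614
G1 X44.691 Y32.888 F1614
G1 X51.479 Y24.532 F1614
G1 X62.883 Y19.203 F1614
G1 X78.905 Y16.903 F1614
M5
G0 X125.359 Y56.673
M3 S392
G1 X122.787 Y64.590 F1614
G1 X116.052 Y69.483 F1614
G1 X107.728 Y69.483 F1614
G1 X100.993 Y64.590 F1614
G1 X98.421 Y56.673 F1614
G1 X100.993 Y48.756 F1614
G1 X107.728 Y43.863 F1614
G1 X116.052 Y43.863 F1614
G1 X122.787 Y48.756 F1614
G1 X125.359 Y56.673 F1614
M5
G0 X0.000 Y0.000

1 u = 1 mm; y_m = 76.752 − y.

[1] `<polyline>` open polyline, #ff8800→score S392 F1614: (6.285,33.957) → (18.402,56.251) → (108.102,70.667)

[2] `<path>` quadratic bezier, #ff8800→score S392 F1614: (44.968,58.684) → (42.521,44.272) → (44.691,32.888) → (51.479,24.532) → (62.883,19.203) → (78.905,16.903)

[3] `<circle>` circle, #ff8800→score S392 F1614: (125.359,56.673) → (122.787,64.590) → (116.052,69.483) → (107.728,69.483) → (100.993,64.590) → (98.421,56.673) → (100.993,48.756) → (107.728,43.863) → (116.052,43.863) → (122.787,48.756) → (125.359,56.673) (closed)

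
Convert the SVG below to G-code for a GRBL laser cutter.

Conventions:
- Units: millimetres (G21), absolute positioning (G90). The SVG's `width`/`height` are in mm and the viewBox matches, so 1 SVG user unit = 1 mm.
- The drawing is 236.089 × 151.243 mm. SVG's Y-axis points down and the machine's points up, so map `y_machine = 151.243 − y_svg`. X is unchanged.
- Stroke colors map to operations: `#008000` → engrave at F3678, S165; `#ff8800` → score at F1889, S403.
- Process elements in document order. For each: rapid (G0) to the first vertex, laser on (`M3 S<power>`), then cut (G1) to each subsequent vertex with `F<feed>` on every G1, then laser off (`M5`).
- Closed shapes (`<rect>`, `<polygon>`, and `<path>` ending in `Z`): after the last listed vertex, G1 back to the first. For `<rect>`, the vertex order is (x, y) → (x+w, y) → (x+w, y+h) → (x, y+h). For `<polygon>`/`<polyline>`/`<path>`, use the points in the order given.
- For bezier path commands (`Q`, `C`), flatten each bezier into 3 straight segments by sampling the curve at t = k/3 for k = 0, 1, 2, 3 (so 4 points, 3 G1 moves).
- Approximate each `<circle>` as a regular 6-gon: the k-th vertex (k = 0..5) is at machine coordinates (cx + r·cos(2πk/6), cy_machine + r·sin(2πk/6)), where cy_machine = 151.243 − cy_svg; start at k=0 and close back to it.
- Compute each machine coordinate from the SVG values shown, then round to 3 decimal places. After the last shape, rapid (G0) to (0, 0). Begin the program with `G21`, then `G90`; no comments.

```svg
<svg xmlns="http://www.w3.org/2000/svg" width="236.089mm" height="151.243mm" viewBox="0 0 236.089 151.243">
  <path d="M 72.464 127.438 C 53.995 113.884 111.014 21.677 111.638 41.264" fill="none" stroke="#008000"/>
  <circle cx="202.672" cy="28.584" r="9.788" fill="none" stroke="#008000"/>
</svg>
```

viewBox `0 0 236.089 151.243` with mm width/height → 1 unit = 1 mm. Flip: y_m = 151.243 − y_svg.

**Shape 1** — `<path>` cubic bezier, stroke `#008000` → engrave (S165, F3678). Control points (SVG): P0=(72.464,127.438), P1=(53.995,113.884), P2=(111.014,21.677), P3=(111.638,41.264); sampled at t=k/3. Machine vertices: (72.464,23.805) → (74.273,56.523) → (97.100,99.355) → (111.638,109.979). Open path.

**Shape 2** — `<circle>` circle, stroke `#008000` → engrave (S165, F3678). Machine vertices: (212.460,122.659) → (207.566,131.136) → (197.778,131.136) → (192.884,122.659) → (197.778,114.182) → (207.566,114.182) → (212.460,122.659). Closed: final G1 returns to the first vertex.

G21
G90
G0 X72.464 Y23.805
M3 S165
G1 X74.273 Y56.523 F3678
G1 X97.100 Y99.355 F3678
G1 X111.638 Y109.979 F3678
M5
G0 X212.460 Y122.659
M3 S165
G1 X207.566 Y131.136 F3678
G1 X197.778 Y131.136 F3678
G1 X192.884 Y122.659 F3678
G1 X197.778 Y114.182 F3678
G1 X207.566 Y114.182 F3678
G1 X212.460 Y122.659 F3678
M5
G0 X0.000 Y0.000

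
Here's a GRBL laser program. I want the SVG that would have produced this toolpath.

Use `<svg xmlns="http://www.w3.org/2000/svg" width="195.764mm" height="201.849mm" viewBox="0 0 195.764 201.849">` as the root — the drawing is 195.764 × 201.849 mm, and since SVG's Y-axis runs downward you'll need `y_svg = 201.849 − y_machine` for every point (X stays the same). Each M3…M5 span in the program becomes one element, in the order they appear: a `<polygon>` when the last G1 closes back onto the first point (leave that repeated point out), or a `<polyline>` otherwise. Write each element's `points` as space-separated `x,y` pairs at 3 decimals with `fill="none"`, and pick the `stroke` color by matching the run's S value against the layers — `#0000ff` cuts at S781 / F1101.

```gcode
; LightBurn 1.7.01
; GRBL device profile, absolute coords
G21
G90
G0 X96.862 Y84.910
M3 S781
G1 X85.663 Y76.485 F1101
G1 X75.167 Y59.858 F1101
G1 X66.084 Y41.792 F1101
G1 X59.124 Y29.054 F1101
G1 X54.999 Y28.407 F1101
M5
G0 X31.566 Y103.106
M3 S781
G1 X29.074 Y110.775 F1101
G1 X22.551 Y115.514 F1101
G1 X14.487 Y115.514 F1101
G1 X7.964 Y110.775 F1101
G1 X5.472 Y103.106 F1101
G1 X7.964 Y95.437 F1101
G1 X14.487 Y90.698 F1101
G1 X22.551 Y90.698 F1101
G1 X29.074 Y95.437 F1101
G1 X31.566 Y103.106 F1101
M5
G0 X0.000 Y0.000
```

<svg xmlns="http://www.w3.org/2000/svg" width="195.764mm" height="201.849mm" viewBox="0 0 195.764 201.849">
  <polyline points="96.862,116.939 85.663,125.364 75.167,141.991 66.084,160.057 59.124,172.795 54.999,173.442" fill="none" stroke="#0000ff"/>
  <polygon points="31.566,98.743 29.074,91.074 22.551,86.335 14.487,86.335 7.964,91.074 5.472,98.743 7.964,106.412 14.487,111.151 22.551,111.151 29.074,106.412" fill="none" stroke="#0000ff"/>
</svg>

Machine Y-up, SVG Y-down with viewBox height 201.849, so y_svg = 201.849 − y_machine; X carries over. Every run uses S781, so all elements get stroke `#0000ff` (cut).

Run 1: The run is open, so emit a `<polyline>` with points (Y-flipped): 96.862,116.939 85.663,125.364 75.167,141.991 66.084,160.057 59.124,172.795 54.999,173.442.

Run 2: The run returns to its start, so emit a `<polygon>` with points (Y-flipped): 31.566,98.743 29.074,91.074 22.551,86.335 14.487,86.335 7.964,91.074 5.472,98.743 7.964,106.412 14.487,111.151 22.551,111.151 29.074,106.412.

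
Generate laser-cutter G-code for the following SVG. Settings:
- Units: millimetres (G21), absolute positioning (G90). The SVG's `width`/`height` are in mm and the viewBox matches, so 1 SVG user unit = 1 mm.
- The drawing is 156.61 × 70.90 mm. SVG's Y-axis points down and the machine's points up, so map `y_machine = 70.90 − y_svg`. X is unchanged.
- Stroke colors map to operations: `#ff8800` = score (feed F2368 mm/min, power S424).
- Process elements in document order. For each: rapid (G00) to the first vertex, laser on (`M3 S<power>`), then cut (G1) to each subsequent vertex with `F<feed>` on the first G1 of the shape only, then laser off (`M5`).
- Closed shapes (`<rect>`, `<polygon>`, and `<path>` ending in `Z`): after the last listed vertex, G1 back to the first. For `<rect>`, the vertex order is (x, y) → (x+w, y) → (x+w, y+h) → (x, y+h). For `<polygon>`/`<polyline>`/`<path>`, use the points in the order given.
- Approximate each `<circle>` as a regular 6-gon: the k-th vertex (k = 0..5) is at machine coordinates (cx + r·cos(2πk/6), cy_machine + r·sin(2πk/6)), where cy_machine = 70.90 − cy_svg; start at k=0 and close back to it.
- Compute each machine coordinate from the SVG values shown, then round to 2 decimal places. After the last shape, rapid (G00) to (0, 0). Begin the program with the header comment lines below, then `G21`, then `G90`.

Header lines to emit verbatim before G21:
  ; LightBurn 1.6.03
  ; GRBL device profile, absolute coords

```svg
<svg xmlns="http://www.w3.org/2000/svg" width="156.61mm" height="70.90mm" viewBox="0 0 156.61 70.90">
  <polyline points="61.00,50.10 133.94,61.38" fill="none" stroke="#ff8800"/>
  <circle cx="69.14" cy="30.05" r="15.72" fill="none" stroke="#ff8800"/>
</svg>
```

viewBox `0 0 156.61 70.90` with mm width/height → 1 unit = 1 mm. Flip: y_m = 70.90 − y_svg.

**Shape 1** — `<polyline>` line segment, stroke `#ff8800` → score (S424, F2368). Machine vertices: (61.00,20.80) → (133.94,9.52). Open path.

**Shape 2** — `<circle>` circle, stroke `#ff8800` → score (S424, F2368). Machine vertices: (84.86,40.85) → (77.00,54.46) → (61.28,54.46) → (53.42,40.85) → (61.28,27.24) → (77.00,27.24) → (84.86,40.85). Closed: final G1 returns to the first vertex.

; LightBurn 1.6.03
; GRBL device profile, absolute coords
G21
G90
G00 X61.00 Y20.80
M3 S424
G1 X133.94 Y9.52 F2368
M5
G00 X84.86 Y40.85
M3 S424
G1 X77.00 Y54.46 F2368
G1 X61.28 Y54.46
G1 X53.42 Y40.85
G1 X61.28 Y27.24
G1 X77.00 Y27.24
G1 X84.86 Y40.85
M5
G00 X0.00 Y0.00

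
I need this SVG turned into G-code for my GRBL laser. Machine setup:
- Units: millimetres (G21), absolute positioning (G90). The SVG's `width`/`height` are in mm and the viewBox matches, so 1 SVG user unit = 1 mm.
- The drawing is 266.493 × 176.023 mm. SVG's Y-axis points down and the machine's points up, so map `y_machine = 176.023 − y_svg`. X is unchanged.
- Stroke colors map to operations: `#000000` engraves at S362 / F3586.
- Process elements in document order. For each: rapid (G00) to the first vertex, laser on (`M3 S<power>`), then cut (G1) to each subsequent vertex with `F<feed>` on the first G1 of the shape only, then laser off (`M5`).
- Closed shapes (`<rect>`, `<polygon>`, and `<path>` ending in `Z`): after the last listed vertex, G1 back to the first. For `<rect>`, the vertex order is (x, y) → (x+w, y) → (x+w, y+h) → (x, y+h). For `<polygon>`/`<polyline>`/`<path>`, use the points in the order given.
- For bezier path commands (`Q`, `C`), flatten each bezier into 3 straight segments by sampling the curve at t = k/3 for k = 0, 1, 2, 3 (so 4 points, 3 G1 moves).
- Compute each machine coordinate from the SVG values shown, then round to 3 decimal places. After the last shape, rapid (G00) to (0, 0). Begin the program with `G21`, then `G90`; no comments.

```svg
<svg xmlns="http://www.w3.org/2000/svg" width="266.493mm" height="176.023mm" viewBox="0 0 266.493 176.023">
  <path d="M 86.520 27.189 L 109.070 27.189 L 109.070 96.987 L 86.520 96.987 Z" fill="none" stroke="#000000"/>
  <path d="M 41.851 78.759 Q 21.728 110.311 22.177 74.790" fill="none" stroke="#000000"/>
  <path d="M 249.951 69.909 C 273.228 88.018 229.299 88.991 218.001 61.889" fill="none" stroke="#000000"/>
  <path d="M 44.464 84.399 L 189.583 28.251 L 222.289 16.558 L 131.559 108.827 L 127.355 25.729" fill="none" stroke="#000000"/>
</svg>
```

G21
G90
G00 X86.520 Y148.834
M3 S362
G1 X109.070 Y148.834 F3586
G1 X109.070 Y79.036
G1 X86.520 Y79.036
G1 X86.520 Y148.834
M5
G00 X41.851 Y97.264
M3 S362
G1 X30.721 Y83.682 F3586
G1 X24.163 Y85.005
G1 X22.177 Y101.233
M5
G00 X249.951 Y106.114
M3 S362
G1 X254.524 Y94.122 F3586
G1 X236.478 Y95.985
G1 X218.001 Y114.134
M5
G00 X44.464 Y91.624
M3 S362
G1 X189.583 Y147.772 F3586
G1 X222.289 Y159.465
G1 X131.559 Y67.196
G1 X127.355 Y150.294
M5
G00 X0.000 Y0.000

viewBox `0 0 266.493 176.023` with mm width/height → 1 unit = 1 mm. Flip: y_m = 176.023 − y_svg.

**Shape 1** — `<path>` rectangle, stroke `#000000` → engrave (S362, F3586). Machine vertices: (86.520,148.834) → (109.070,148.834) → (109.070,79.036) → (86.520,79.036) → (86.520,148.834). Closed: final G1 returns to the first vertex.

**Shape 2** — `<path>` quadratic bezier, stroke `#000000` → engrave (S362, F3586). Control points (SVG): P0=(41.851,78.759), P1=(21.728,110.311), P2=(22.177,74.790); sampled at t=k/3. Machine vertices: (41.851,97.264) → (30.721,83.682) → (24.163,85.005) → (22.177,101.233). Open path.

**Shape 3** — `<path>` cubic bezier, stroke `#000000` → engrave (S362, F3586). Control points (SVG): P0=(249.951,69.909), P1=(273.228,88.018), P2=(229.299,88.991), P3=(218.001,61.889); sampled at t=k/3. Machine vertices: (249.951,106.114) → (254.524,94.122) → (236.478,95.985) → (218.001,114.134). Open path.

**Shape 4** — `<path>` open polyline, stroke `#000000` → engrave (S362, F3586). Machine vertices: (44.464,91.624) → (189.583,147.772) → (222.289,159.465) → (131.559,67.196) → (127.355,150.294). Open path.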